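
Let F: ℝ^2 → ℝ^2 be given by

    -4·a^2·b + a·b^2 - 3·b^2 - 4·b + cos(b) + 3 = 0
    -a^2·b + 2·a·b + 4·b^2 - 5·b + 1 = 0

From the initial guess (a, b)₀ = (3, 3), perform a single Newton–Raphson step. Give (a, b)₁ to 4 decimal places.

(2.0830, 1.4998)

At (3, 3): F = (-117.989992, 13.0000).
Jacobian J = [[-8·a·b + b^2, -4·a^2 + 2·a·b - 6·b - sin(b) - 4], [-2·a·b + 2·b, -a^2 + 2·a + 8·b - 5]].
At the point, J = [[-63.0000, -40.141120], [-12.0000, 16.0000]] (det J = -1489.693440).
Solving J·Δ = −F gives Δ = (-0.9170, -1.5002).
Then the next iterate is (a, b)₁ = (2.0830, 1.4998).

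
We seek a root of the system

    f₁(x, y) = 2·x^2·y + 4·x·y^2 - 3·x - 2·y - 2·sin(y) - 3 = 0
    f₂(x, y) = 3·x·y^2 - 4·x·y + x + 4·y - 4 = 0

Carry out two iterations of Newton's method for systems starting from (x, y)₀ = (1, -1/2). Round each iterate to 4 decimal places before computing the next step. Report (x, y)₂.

(0.9873, -1.0443)

At (1, -1/2): F = (-4.041149, -2.2500).
Jacobian J = [[4·x·y + 4·y^2 - 3, 2·x^2 + 8·x·y - 2·cos(y) - 2], [3·y^2 - 4·y + 1, 6·x·y - 4·x + 4]].
At the point, J = [[-4.0000, -5.755165], [3.7500, -3.0000]] (det J = 33.581869).
Solving J·Δ = −F gives Δ = (0.0246, -0.7193).
Then the next iterate is (x, y)₁ = (1.0246, -1.2193).
Round to (1.0246, -1.2193) and repeat: F = (1.775523, 1.714374), J = [[-2.050409, -10.583354], [10.337277, -7.594169]].
Δ = (-0.0373, 0.1750), so (x, y)₂ = (0.9873, -1.0443).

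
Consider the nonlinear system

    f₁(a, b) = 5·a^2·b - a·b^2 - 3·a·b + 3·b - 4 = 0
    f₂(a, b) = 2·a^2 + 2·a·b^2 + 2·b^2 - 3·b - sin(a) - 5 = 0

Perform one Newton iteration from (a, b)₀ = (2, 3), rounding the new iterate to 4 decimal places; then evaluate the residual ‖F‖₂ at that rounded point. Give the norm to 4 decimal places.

14.5271

At (2, 3): F = (29.0000, 47.090703).
Jacobian J = [[10·a·b - b^2 - 3·b, 5·a^2 - 2·a·b - 3·a + 3], [4·a + 2·b^2 - cos(a), 4·a·b + 4·b - 3]].
At the point, J = [[42.0000, 5.0000], [26.416147, 33.0000]] (det J = 1253.919266).
Solving J·Δ = −F gives Δ = (-0.5754, -0.9664).
Then the next iterate is (a, b)₁ = (1.4246, 2.0336).
Re-evaluating at (1.4246, 2.0336): F = (8.153931, 12.022845), so ‖F‖₂ = 14.5271.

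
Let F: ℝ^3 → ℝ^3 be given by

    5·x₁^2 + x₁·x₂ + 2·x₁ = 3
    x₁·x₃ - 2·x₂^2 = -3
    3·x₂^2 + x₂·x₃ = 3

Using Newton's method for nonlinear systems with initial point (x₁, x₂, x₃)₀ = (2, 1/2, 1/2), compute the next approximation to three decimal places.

At (2, 1/2, 1/2): F = (22.000, 3.500, -2.000).
Jacobian J = [[10·x₁ + x₂ + 2, x₁, 0], [x₃, -4·x₂, x₁], [0, 6·x₂ + x₃, x₂]].
At the point, J = [[22.500, 2.000, 0.000], [0.500, -2.000, 2.000], [0.000, 3.500, 0.500]] (det J = -180.500).
Solving J·Δ = −F gives Δ = (-1.039, 0.686, -0.804).
Then the next iterate is (x₁, x₂, x₃)₁ = (0.961, 1.186, -0.304).

(0.961, 1.186, -0.304)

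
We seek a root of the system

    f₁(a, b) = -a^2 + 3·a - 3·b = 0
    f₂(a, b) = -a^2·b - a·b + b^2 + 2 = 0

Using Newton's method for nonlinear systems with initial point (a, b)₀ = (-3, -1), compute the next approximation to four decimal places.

(-1.3103, -0.9310)

At (-3, -1): F = (-15.0000, 9.0000).
Jacobian J = [[-2·a + 3, -3], [-2·a·b - b, -a^2 - a + 2·b]].
At the point, J = [[9.0000, -3.0000], [-5.0000, -8.0000]] (det J = -87.0000).
Solving J·Δ = −F gives Δ = (1.6897, 0.0690).
Then the next iterate is (a, b)₁ = (-1.3103, -0.9310).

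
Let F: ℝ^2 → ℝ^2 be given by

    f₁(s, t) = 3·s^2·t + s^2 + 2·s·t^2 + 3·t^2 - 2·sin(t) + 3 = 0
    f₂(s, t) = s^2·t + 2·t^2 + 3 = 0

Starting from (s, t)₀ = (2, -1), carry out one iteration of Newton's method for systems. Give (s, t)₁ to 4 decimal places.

(2.2500, -0.2914)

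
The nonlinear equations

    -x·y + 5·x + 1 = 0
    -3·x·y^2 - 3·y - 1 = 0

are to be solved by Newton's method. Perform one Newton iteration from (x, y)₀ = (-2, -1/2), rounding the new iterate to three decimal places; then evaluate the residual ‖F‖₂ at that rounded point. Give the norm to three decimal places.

At (-2, -1/2): F = (-10.000, 2.000).
Jacobian J = [[-y + 5, -x], [-3·y^2, -6·x·y - 3]].
At the point, J = [[5.500, 2.000], [-0.750, -9.000]] (det J = -48.000).
Solving J·Δ = −F gives Δ = (1.792, 0.073).
Then the next iterate is (x, y)₁ = (-0.208, -0.427).
Re-evaluating at (-0.208, -0.427): F = (-0.12882, 0.39477), so ‖F‖₂ = 0.415.

0.415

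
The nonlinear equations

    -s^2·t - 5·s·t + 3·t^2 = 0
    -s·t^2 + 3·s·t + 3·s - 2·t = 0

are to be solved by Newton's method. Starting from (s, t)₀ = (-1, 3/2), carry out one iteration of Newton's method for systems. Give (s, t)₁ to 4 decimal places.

(0.3797, 0.9968)

At (-1, 3/2): F = (12.7500, -8.2500).
Jacobian J = [[-2·s·t - 5·t, -s^2 - 5·s + 6·t], [-t^2 + 3·t + 3, -2·s·t + 3·s - 2]].
At the point, J = [[-4.5000, 13.0000], [5.2500, -2.0000]] (det J = -59.2500).
Solving J·Δ = −F gives Δ = (1.3797, -0.5032).
Then the next iterate is (s, t)₁ = (0.3797, 0.9968).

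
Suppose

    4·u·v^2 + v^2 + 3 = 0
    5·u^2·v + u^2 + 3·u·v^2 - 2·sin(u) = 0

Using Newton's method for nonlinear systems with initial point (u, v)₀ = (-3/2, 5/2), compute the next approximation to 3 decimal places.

At (-3/2, 5/2): F = (-28.250, 4.24499).
Jacobian J = [[4·v^2, 8·u·v + 2·v], [10·u·v + 2·u + 3·v^2 - 2·cos(u), 5·u^2 + 6·u·v]].
At the point, J = [[25.000, -25.000], [-21.89147, -11.250]] (det J = -828.53686).
Solving J·Δ = −F gives Δ = (0.512, -0.618).
Then the next iterate is (u, v)₁ = (-0.988, 1.882).

(-0.988, 1.882)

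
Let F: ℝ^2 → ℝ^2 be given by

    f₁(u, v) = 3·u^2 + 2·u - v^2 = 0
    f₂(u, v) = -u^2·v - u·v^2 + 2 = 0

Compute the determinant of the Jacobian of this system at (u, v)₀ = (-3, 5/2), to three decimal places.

-52.250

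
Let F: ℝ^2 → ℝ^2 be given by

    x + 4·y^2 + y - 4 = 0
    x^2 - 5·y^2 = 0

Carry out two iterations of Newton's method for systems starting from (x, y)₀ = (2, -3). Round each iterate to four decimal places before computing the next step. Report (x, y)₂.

At (2, -3): F = (31.0000, -41.0000).
Jacobian J = [[1, 8·y + 1], [2·x, -10·y]].
At the point, J = [[1.0000, -23.0000], [4.0000, 30.0000]] (det J = 122.0000).
Solving J·Δ = −F gives Δ = (0.1066, 1.3525).
Then the next iterate is (x, y)₁ = (2.1066, -1.6475).
Round to (2.1066, -1.6475) and repeat: F = (7.316125, -9.133518), J = [[1.0000, -12.1800], [4.2132, 16.4750]].
Δ = (-0.1370, 0.5894), so (x, y)₂ = (1.9696, -1.0581).

(1.9696, -1.0581)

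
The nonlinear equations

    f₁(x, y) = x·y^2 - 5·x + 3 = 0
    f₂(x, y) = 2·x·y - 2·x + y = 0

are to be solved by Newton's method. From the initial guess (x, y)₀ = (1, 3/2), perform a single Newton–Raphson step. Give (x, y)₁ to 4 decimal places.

At (1, 3/2): F = (0.2500, 2.5000).
Jacobian J = [[y^2 - 5, 2·x·y], [2·y - 2, 2·x + 1]].
At the point, J = [[-2.7500, 3.0000], [1.0000, 3.0000]] (det J = -11.2500).
Solving J·Δ = −F gives Δ = (-0.6000, -0.6333).
Then the next iterate is (x, y)₁ = (0.4000, 0.8667).

(0.4000, 0.8667)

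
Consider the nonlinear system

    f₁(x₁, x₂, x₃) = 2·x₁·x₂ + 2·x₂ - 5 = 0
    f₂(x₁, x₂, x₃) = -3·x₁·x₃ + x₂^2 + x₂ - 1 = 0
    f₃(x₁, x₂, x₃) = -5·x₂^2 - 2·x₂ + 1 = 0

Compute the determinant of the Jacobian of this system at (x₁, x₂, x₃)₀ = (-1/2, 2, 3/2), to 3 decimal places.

132.000

J = [[2·x₂, 2·x₁ + 2, 0], [-3·x₃, 2·x₂ + 1, -3·x₁], [0, -10·x₂ - 2, 0]].
At the point, J = [[4.000, 1.000, 0.000], [-4.500, 5.000, 1.500], [0.000, -22.000, 0.000]].
det J = 132.000.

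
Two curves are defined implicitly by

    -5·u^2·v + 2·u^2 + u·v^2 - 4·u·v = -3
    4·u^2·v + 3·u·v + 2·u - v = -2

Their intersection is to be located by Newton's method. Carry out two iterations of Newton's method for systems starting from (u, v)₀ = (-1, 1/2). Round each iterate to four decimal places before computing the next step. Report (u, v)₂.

(-1.0000, 1.9025)

At (-1, 1/2): F = (4.2500, 0.0000).
Jacobian J = [[-10·u·v + 4·u + v^2 - 4·v, -5·u^2 + 2·u·v - 4·u], [8·u·v + 3·v + 2, 4·u^2 + 3·u - 1]].
At the point, J = [[-0.7500, -2.0000], [-0.5000, 0.0000]] (det J = -1.0000).
Solving J·Δ = −F gives Δ = (0.0000, 2.1250).
Then the next iterate is (u, v)₁ = (-1.0000, 2.6250).
Round to (-1.0000, 2.6250) and repeat: F = (-4.515625, 0.0000), J = [[18.640625, -6.2500], [-11.1250, 0.0000]].
Δ = (0.0000, -0.7225), so (u, v)₂ = (-1.0000, 1.9025).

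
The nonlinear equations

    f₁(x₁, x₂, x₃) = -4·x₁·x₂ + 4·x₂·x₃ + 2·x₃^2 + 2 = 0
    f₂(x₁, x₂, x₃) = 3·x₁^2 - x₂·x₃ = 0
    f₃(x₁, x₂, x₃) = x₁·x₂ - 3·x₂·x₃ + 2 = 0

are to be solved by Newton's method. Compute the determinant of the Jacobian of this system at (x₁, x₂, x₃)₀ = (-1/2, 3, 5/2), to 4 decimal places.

J = [[-4·x₂, -4·x₁ + 4·x₃, 4·x₂ + 4·x₃], [6·x₁, -x₃, -x₂], [x₂, x₁ - 3·x₃, -3·x₂]].
At the point, J = [[-12.0000, 12.0000, 22.0000], [-3.0000, -2.5000, -3.0000], [3.0000, -8.0000, -9.0000]].
det J = 279.0000.

279.0000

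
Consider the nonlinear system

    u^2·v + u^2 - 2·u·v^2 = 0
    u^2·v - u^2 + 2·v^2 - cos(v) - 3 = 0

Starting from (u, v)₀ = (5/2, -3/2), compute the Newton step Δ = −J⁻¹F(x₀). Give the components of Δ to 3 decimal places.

(-1.153, 0.297)

At (5/2, -3/2): F = (-14.375, -14.19574).
Jacobian J = [[2·u·v + 2·u - 2·v^2, u^2 - 4·u·v], [2·u·v - 2·u, u^2 + 4·v + sin(v)]].
At the point, J = [[-7.000, 21.250], [-12.500, -0.74749]] (det J = 270.85746).
Solving J·Δ = −F gives Δ = (-1.153, 0.297).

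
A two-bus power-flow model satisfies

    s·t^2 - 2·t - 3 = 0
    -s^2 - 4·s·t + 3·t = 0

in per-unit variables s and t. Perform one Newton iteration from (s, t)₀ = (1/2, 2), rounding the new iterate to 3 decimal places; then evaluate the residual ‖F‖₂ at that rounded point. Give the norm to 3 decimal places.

211.215

At (1/2, 2): F = (-5.000, 1.750).
Jacobian J = [[t^2, 2·s·t - 2], [-2·s - 4·t, -4·s + 3]].
At the point, J = [[4.000, 0.000], [-9.000, 1.000]] (det J = 4.000).
Solving J·Δ = −F gives Δ = (1.250, 9.500).
Then the next iterate is (s, t)₁ = (1.750, 11.500).
Re-evaluating at (1.750, 11.500): F = (205.43750, -49.06250), so ‖F‖₂ = 211.215.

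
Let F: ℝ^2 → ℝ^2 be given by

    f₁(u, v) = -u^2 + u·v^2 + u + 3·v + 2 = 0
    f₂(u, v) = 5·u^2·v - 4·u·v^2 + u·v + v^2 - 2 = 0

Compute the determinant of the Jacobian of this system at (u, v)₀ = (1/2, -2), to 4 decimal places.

J = [[-2·u + v^2 + 1, 2·u·v + 3], [10·u·v - 4·v^2 + v, 5·u^2 - 8·u·v + u + 2·v]].
At the point, J = [[4.0000, 1.0000], [-28.0000, 5.7500]].
det J = 51.0000.

51.0000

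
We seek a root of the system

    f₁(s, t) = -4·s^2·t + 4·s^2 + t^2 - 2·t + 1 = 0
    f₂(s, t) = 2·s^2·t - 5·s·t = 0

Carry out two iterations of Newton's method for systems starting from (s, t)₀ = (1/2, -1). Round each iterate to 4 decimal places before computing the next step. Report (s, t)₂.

(-0.7000, -2.2000)

At (1/2, -1): F = (6.0000, 2.0000).
Jacobian J = [[-8·s·t + 8·s, -4·s^2 + 2·t - 2], [4·s·t - 5·t, 2·s^2 - 5·s]].
At the point, J = [[8.0000, -5.0000], [3.0000, -2.0000]] (det J = -1.0000).
Solving J·Δ = −F gives Δ = (-2.0000, -2.0000).
Then the next iterate is (s, t)₁ = (-1.5000, -3.0000).
Round to (-1.5000, -3.0000) and repeat: F = (52.0000, -36.0000), J = [[-48.0000, -17.0000], [33.0000, 12.0000]].
Δ = (0.8000, 0.8000), so (s, t)₂ = (-0.7000, -2.2000).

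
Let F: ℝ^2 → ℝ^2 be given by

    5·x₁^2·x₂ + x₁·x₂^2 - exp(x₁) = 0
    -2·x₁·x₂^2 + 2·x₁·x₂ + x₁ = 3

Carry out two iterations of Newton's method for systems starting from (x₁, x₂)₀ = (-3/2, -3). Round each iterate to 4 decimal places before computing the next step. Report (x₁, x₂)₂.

At (-3/2, -3): F = (-47.473130, 31.5000).
Jacobian J = [[10·x₁·x₂ + x₂^2 - exp(x₁), 5·x₁^2 + 2·x₁·x₂], [-2·x₂^2 + 2·x₂ + 1, -4·x₁·x₂ + 2·x₁]].
At the point, J = [[53.776870, 20.2500], [-23.0000, -21.0000]] (det J = -663.564267).
Solving J·Δ = −F gives Δ = (0.5411, 0.9074).
Then the next iterate is (x₁, x₂)₁ = (-0.9589, -2.0926).
Round to (-0.9589, -2.0926) and repeat: F = (-14.202929, 8.452286), J = [[24.061602, 8.610634], [-11.943150, -9.944177]].
Δ = (0.5018, 0.2474), so (x₁, x₂)₂ = (-0.4571, -1.8452).

(-0.4571, -1.8452)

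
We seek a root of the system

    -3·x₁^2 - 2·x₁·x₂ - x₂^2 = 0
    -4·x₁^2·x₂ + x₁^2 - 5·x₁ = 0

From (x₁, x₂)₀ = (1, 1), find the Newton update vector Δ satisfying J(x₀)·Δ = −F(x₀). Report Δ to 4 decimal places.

(-0.6667, -0.1667)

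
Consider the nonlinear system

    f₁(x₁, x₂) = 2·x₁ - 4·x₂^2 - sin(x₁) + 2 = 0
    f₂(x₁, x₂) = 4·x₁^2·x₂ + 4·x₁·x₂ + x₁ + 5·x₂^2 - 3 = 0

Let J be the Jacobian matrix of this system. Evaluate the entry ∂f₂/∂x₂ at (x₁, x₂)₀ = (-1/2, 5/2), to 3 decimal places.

24.000

∂f₂/∂x₂ = 4·x₁^2 + 4·x₁ + 10·x₂.
At (-1/2, 5/2) this is 24.000.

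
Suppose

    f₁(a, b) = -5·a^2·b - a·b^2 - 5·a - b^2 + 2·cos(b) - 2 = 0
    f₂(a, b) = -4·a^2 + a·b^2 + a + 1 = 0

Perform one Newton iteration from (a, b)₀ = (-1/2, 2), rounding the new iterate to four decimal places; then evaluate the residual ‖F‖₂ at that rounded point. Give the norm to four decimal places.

0.8223

At (-1/2, 2): F = (-4.832294, -2.5000).
Jacobian J = [[-10·a·b - b^2 - 5, -5·a^2 - 2·a·b - 2·b - 2·sin(b)], [-8·a + b^2 + 1, 2·a·b]].
At the point, J = [[1.0000, -5.068595], [9.0000, -2.0000]] (det J = 43.617354).
Solving J·Δ = −F gives Δ = (0.0689, -0.9398).
Then the next iterate is (a, b)₁ = (-0.4311, 1.0602).
Re-evaluating at (-0.4311, 1.0602): F = (-0.491738, -0.659056), so ‖F‖₂ = 0.8223.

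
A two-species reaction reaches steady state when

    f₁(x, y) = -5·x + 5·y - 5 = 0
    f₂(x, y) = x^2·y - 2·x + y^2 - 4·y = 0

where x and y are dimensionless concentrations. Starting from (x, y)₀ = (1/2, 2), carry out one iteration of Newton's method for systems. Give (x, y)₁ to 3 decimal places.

(19.000, 20.000)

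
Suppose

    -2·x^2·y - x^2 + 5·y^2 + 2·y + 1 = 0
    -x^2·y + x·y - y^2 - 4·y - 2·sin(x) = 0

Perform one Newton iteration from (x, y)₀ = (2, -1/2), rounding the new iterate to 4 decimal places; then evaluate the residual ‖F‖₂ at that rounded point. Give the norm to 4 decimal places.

At (2, -1/2): F = (1.2500, 0.931405).
Jacobian J = [[-4·x·y - 2·x, -2·x^2 + 10·y + 2], [-2·x·y + y - 2·cos(x), -x^2 + x - 2·y - 4]].
At the point, J = [[0.0000, -11.0000], [2.332294, -5.0000]] (det J = 25.655230).
Solving J·Δ = −F gives Δ = (-0.1557, 0.1136).
Then the next iterate is (x, y)₁ = (1.8443, -0.3864).
Re-evaluating at (1.8443, -0.3864): F = (0.200917, 0.072314), so ‖F‖₂ = 0.2135.

0.2135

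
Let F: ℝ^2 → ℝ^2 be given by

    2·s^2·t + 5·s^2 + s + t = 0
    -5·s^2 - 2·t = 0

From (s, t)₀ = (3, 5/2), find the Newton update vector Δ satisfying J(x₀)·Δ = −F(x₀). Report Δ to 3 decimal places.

At (3, 5/2): F = (95.500, -50.000).
Jacobian J = [[4·s·t + 10·s + 1, 2·s^2 + 1], [-10·s, -2]].
At the point, J = [[61.000, 19.000], [-30.000, -2.000]] (det J = 448.000).
Solving J·Δ = −F gives Δ = (-1.694, 0.413).

(-1.694, 0.413)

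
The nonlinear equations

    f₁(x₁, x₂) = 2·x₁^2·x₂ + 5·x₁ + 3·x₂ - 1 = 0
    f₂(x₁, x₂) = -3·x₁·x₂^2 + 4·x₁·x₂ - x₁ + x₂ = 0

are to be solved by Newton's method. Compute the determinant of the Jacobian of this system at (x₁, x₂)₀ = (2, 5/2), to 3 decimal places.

J = [[4·x₁·x₂ + 5, 2·x₁^2 + 3], [-3·x₂^2 + 4·x₂ - 1, -6·x₁·x₂ + 4·x₁ + 1]].
At the point, J = [[25.000, 11.000], [-9.750, -21.000]].
det J = -417.750.

-417.750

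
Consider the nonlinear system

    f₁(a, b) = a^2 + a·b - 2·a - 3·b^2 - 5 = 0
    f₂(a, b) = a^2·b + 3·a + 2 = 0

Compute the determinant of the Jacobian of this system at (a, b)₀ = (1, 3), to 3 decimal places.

156.000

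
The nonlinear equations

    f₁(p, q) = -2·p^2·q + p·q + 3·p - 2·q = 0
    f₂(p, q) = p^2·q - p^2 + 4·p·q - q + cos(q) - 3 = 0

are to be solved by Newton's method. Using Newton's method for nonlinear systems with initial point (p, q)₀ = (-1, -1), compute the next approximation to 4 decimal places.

(-0.4277, -0.8289)

At (-1, -1): F = (2.0000, 0.540302).
Jacobian J = [[-4·p·q + q + 3, -2·p^2 + p - 2], [2·p·q - 2·p + 4·q, p^2 + 4·p - sin(q) - 1]].
At the point, J = [[-2.0000, -5.0000], [0.0000, -3.158529]] (det J = 6.317058).
Solving J·Δ = −F gives Δ = (0.5723, 0.1711).
Then the next iterate is (p, q)₁ = (-0.4277, -0.8289).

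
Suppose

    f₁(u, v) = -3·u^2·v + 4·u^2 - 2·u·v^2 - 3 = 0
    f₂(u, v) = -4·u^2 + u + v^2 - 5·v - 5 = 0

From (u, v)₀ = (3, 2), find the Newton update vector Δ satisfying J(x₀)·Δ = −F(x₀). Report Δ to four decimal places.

(-1.9072, -0.1344)

At (3, 2): F = (-45.0000, -44.0000).
Jacobian J = [[-6·u·v + 8·u - 2·v^2, -3·u^2 - 4·u·v], [-8·u + 1, 2·v - 5]].
At the point, J = [[-20.0000, -51.0000], [-23.0000, -1.0000]] (det J = -1153.0000).
Solving J·Δ = −F gives Δ = (-1.9072, -0.1344).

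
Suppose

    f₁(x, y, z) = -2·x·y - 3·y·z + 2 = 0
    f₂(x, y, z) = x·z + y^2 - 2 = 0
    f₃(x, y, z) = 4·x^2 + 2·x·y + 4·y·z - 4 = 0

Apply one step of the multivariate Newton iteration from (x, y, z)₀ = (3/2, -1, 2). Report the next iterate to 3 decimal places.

(0.944, 0.622, 3.571)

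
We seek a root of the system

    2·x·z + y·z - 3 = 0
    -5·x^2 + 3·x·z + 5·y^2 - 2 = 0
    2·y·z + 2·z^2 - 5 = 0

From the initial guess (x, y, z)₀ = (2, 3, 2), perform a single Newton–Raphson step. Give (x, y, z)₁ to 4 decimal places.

At (2, 3, 2): F = (11.0000, 35.0000, 15.0000).
Jacobian J = [[2·z, z, 2·x + y], [-10·x + 3·z, 10·y, 3·x], [0, 2·z, 2·y + 4·z]].
At the point, J = [[4.0000, 2.0000, 7.0000], [-14.0000, 30.0000, 6.0000], [0.0000, 4.0000, 14.0000]] (det J = 1584.0000).
Solving J·Δ = −F gives Δ = (-0.8750, -1.4432, -0.6591).
Then the next iterate is (x, y, z)₁ = (1.1250, 1.5568, 1.3409).

(1.1250, 1.5568, 1.3409)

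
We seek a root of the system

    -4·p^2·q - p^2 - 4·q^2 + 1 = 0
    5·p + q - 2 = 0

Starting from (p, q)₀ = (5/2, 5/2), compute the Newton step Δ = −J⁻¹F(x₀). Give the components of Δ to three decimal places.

(-2.896, 1.478)

At (5/2, 5/2): F = (-92.750, 13.000).
Jacobian J = [[-8·p·q - 2·p, -4·p^2 - 8·q], [5, 1]].
At the point, J = [[-55.000, -45.000], [5.000, 1.000]] (det J = 170.000).
Solving J·Δ = −F gives Δ = (-2.896, 1.478).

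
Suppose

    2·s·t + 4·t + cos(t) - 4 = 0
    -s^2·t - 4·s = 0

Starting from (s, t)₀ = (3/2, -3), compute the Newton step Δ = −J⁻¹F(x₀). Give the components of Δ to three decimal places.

At (3/2, -3): F = (-25.98999, 0.750).
Jacobian J = [[2·t, 2·s - sin(t) + 4], [-2·s·t - 4, -s^2]].
At the point, J = [[-6.000, 7.14112], [5.000, -2.250]] (det J = -22.20560).
Solving J·Δ = −F gives Δ = (2.392, 5.649).

(2.392, 5.649)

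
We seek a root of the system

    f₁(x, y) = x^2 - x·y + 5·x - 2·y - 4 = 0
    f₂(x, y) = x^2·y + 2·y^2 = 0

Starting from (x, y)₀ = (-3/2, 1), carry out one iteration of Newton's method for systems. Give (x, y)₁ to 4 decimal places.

(10.8816, 6.2632)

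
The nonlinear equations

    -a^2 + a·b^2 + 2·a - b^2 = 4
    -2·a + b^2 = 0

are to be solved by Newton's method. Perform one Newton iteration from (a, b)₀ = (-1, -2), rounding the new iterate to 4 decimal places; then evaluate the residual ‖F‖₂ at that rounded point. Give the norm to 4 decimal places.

5.6628

At (-1, -2): F = (-15.0000, 6.0000).
Jacobian J = [[-2·a + b^2 + 2, 2·a·b - 2·b], [-2, 2·b]].
At the point, J = [[8.0000, 8.0000], [-2.0000, -4.0000]] (det J = -16.0000).
Solving J·Δ = −F gives Δ = (0.7500, 1.1250).
Then the next iterate is (a, b)₁ = (-0.2500, -0.8750).
Re-evaluating at (-0.2500, -0.8750): F = (-5.519531, 1.265625), so ‖F‖₂ = 5.6628.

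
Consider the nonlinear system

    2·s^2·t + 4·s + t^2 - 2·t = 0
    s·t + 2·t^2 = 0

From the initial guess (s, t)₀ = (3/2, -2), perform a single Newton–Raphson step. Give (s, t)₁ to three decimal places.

(2.010, -1.388)

At (3/2, -2): F = (5.000, 5.000).
Jacobian J = [[4·s·t + 4, 2·s^2 + 2·t - 2], [t, s + 4·t]].
At the point, J = [[-8.000, -1.500], [-2.000, -6.500]] (det J = 49.000).
Solving J·Δ = −F gives Δ = (0.510, 0.612).
Then the next iterate is (s, t)₁ = (2.010, -1.388).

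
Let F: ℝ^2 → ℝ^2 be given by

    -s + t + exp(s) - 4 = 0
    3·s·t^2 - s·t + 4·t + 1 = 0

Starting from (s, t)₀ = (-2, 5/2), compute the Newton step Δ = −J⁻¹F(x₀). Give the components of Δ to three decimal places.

At (-2, 5/2): F = (0.63534, -21.500).
Jacobian J = [[exp(s) - 1, 1], [3·t^2 - t, 6·s·t - s + 4]].
At the point, J = [[-0.86466, 1.000], [16.250, -24.000]] (det J = 4.50195).
Solving J·Δ = −F gives Δ = (-1.389, -1.836).

(-1.389, -1.836)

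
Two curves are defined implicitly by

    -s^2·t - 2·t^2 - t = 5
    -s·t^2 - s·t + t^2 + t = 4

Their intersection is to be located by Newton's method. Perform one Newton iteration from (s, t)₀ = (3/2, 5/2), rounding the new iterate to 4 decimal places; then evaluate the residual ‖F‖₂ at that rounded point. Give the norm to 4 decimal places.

8.9948

At (3/2, 5/2): F = (-25.6250, -8.3750).
Jacobian J = [[-2·s·t, -s^2 - 4·t - 1], [-t^2 - t, -2·s·t - s + 2·t + 1]].
At the point, J = [[-7.5000, -13.2500], [-8.7500, -3.0000]] (det J = -93.4375).
Solving J·Δ = −F gives Δ = (-0.3649, -1.7274).
Then the next iterate is (s, t)₁ = (1.1351, 0.7726).
Re-evaluating at (1.1351, 0.7726): F = (-7.961880, -4.185021), so ‖F‖₂ = 8.9948.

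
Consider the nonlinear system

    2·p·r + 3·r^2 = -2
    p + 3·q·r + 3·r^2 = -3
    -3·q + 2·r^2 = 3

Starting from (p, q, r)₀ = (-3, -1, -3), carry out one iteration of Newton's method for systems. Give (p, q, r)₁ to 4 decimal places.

(1.1364, 1.3030, -2.0758)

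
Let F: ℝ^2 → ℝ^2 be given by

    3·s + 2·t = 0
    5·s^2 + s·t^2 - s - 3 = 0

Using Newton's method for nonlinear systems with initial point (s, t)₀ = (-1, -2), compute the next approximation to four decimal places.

At (-1, -2): F = (-7.0000, -1.0000).
Jacobian J = [[3, 2], [10·s + t^2 - 1, 2·s·t]].
At the point, J = [[3.0000, 2.0000], [-7.0000, 4.0000]] (det J = 26.0000).
Solving J·Δ = −F gives Δ = (1.0000, 2.0000).
Then the next iterate is (s, t)₁ = (0.0000, 0.0000).

(0.0000, 0.0000)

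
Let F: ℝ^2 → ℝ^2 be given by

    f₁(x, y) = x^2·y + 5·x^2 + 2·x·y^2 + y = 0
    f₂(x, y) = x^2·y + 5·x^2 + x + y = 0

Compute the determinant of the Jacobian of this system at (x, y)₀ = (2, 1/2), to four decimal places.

J = [[2·x·y + 10·x + 2·y^2, x^2 + 4·x·y + 1], [2·x·y + 10·x + 1, x^2 + 1]].
At the point, J = [[22.5000, 9.0000], [23.0000, 5.0000]].
det J = -94.5000.

-94.5000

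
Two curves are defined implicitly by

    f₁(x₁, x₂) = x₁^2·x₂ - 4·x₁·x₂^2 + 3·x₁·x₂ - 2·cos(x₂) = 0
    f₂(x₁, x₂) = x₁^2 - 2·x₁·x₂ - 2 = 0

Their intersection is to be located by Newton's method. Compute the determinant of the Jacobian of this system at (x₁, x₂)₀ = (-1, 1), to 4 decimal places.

24.7318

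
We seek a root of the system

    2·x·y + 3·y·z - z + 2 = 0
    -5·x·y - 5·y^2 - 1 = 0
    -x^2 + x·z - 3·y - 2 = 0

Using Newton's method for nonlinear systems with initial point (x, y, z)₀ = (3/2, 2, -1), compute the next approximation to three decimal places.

(-0.623, 1.463, 0.098)

At (3/2, 2, -1): F = (3.000, -36.000, -11.750).
Jacobian J = [[2·y, 2·x + 3·z, 3·y - 1], [-5·y, -5·x - 10·y, 0], [-2·x + z, -3, x]].
At the point, J = [[4.000, 0.000, 5.000], [-10.000, -27.500, 0.000], [-4.000, -3.000, 1.500]] (det J = -565.000).
Solving J·Δ = −F gives Δ = (-2.123, -0.537, 1.098).
Then the next iterate is (x, y, z)₁ = (-0.623, 1.463, 0.098).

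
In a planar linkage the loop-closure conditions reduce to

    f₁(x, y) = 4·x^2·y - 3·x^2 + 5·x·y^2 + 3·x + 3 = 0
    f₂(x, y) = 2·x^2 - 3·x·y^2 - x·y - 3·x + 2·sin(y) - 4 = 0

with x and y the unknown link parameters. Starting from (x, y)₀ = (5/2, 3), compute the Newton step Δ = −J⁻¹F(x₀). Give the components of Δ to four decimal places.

At (5/2, 3): F = (179.2500, -73.717760).
Jacobian J = [[8·x·y - 6·x + 5·y^2 + 3, 4·x^2 + 10·x·y], [4·x - 3·y^2 - y - 3, -6·x·y - x + 2·cos(y)]].
At the point, J = [[93.0000, 100.0000], [-23.0000, -49.479985]] (det J = -2301.638604).
Solving J·Δ = −F gives Δ = (-0.6506, -1.1874).

(-0.6506, -1.1874)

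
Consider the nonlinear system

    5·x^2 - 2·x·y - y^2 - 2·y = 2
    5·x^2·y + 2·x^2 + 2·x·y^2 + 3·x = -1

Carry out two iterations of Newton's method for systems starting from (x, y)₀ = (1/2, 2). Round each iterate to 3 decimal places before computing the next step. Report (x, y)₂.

At (1/2, 2): F = (-10.750, 9.500).
Jacobian J = [[10·x - 2·y, -2·x - 2·y - 2], [10·x·y + 4·x + 2·y^2 + 3, 5·x^2 + 4·x·y]].
At the point, J = [[1.000, -7.000], [23.000, 5.250]] (det J = 166.250).
Solving J·Δ = −F gives Δ = (-0.061, -1.544).
Then the next iterate is (x, y)₁ = (0.439, 0.456).
Round to (0.439, 0.456) and repeat: F = (-2.55670, 3.32441), J = [[3.478, -3.790], [7.17371, 1.76434]].
Δ = (-0.243, -0.897), so (x, y)₂ = (0.196, -0.441).

(0.196, -0.441)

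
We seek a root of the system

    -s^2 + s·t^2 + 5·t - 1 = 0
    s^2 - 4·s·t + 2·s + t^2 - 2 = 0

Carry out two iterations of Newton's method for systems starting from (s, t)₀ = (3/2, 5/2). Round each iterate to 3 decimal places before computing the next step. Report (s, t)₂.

(-0.487, 0.401)

At (3/2, 5/2): F = (18.625, -5.500).
Jacobian J = [[-2·s + t^2, 2·s·t + 5], [2·s - 4·t + 2, -4·s + 2·t]].
At the point, J = [[3.250, 12.500], [-5.000, -1.000]] (det J = 59.250).
Solving J·Δ = −F gives Δ = (-0.846, -1.270).
Then the next iterate is (s, t)₁ = (0.654, 1.230).
Round to (0.654, 1.230) and repeat: F = (5.71172, -1.96906), J = [[0.20490, 6.60884], [-1.612, -0.156]].
Δ = (-1.141, -0.829), so (s, t)₂ = (-0.487, 0.401).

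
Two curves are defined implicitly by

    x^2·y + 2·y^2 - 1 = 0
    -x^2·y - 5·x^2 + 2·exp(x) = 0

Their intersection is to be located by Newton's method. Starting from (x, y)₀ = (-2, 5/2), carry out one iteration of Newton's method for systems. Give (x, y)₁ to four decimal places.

At (-2, 5/2): F = (21.5000, -29.729329).
Jacobian J = [[2·x·y, x^2 + 4·y], [-2·x·y - 10·x + 2·exp(x), -x^2]].
At the point, J = [[-10.0000, 14.0000], [30.270671, -4.0000]] (det J = -383.789388).
Solving J·Δ = −F gives Δ = (0.8604, -0.9211).
Then the next iterate is (x, y)₁ = (-1.1396, 1.5789).

(-1.1396, 1.5789)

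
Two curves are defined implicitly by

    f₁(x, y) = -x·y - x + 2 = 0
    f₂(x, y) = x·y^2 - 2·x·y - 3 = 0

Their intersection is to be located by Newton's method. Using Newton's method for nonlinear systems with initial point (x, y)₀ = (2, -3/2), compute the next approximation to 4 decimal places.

At (2, -3/2): F = (3.0000, 7.5000).
Jacobian J = [[-y - 1, -x], [y^2 - 2·y, 2·x·y - 2·x]].
At the point, J = [[0.5000, -2.0000], [5.2500, -10.0000]] (det J = 5.5000).
Solving J·Δ = −F gives Δ = (2.7273, 2.1818).
Then the next iterate is (x, y)₁ = (4.7273, 0.6818).

(4.7273, 0.6818)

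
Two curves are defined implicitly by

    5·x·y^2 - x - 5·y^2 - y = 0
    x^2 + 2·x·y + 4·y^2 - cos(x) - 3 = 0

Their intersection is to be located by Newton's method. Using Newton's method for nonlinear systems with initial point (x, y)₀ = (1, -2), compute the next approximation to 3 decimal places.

At (1, -2): F = (1.000, 9.45970).
Jacobian J = [[5·y^2 - 1, 10·x·y - 10·y - 1], [2·x + 2·y + sin(x), 2·x + 8·y]].
At the point, J = [[19.000, -1.000], [-1.15853, -14.000]] (det J = -267.15853).
Solving J·Δ = −F gives Δ = (-0.017, 0.677).
Then the next iterate is (x, y)₁ = (0.983, -1.323).

(0.983, -1.323)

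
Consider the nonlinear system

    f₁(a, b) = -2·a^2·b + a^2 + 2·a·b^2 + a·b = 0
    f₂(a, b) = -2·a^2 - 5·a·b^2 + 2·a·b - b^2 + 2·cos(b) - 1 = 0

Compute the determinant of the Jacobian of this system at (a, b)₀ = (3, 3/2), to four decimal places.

324.7199

J = [[-4·a·b + 2·a + 2·b^2 + b, -2·a^2 + 4·a·b + a], [-4·a - 5·b^2 + 2·b, -10·a·b + 2·a - 2·b - 2·sin(b)]].
At the point, J = [[-6.0000, 3.0000], [-20.2500, -43.994990]].
det J = 324.7199.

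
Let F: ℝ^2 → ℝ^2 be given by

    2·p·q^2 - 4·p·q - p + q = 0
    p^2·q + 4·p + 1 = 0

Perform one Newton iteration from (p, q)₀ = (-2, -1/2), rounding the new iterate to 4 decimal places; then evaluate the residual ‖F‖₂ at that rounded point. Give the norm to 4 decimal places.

1.6727

At (-2, -1/2): F = (-3.5000, -9.0000).
Jacobian J = [[2·q^2 - 4·q - 1, 4·p·q - 4·p + 1], [2·p·q + 4, p^2]].
At the point, J = [[1.5000, 13.0000], [6.0000, 4.0000]] (det J = -72.0000).
Solving J·Δ = −F gives Δ = (1.4306, 0.1042).
Then the next iterate is (p, q)₁ = (-0.5694, -0.3958).
Re-evaluating at (-0.5694, -0.3958): F = (-0.906276, -1.405925), so ‖F‖₂ = 1.6727.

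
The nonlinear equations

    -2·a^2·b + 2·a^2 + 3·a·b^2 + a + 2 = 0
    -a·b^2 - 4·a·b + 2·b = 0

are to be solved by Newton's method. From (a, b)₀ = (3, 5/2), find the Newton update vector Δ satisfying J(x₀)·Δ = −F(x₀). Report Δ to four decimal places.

At (3, 5/2): F = (34.2500, -43.7500).
Jacobian J = [[-4·a·b + 4·a + 3·b^2 + 1, -2·a^2 + 6·a·b], [-b^2 - 4·b, -2·a·b - 4·a + 2]].
At the point, J = [[1.7500, 27.0000], [-16.2500, -25.0000]] (det J = 395.0000).
Solving J·Δ = −F gives Δ = (-0.8228, -1.2152).

(-0.8228, -1.2152)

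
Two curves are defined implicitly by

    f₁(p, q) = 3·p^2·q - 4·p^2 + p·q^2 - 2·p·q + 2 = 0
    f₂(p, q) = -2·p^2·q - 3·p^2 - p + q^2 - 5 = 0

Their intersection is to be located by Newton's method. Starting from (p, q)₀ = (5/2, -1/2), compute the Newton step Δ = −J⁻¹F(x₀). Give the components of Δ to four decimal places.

(-1.2906, -0.4114)

At (5/2, -1/2): F = (-29.2500, -19.7500).
Jacobian J = [[6·p·q - 8·p + q^2 - 2·q, 3·p^2 + 2·p·q - 2·p], [-4·p·q - 6·p - 1, -2·p^2 + 2·q]].
At the point, J = [[-26.2500, 11.2500], [-11.0000, -13.5000]] (det J = 478.1250).
Solving J·Δ = −F gives Δ = (-1.2906, -0.4114).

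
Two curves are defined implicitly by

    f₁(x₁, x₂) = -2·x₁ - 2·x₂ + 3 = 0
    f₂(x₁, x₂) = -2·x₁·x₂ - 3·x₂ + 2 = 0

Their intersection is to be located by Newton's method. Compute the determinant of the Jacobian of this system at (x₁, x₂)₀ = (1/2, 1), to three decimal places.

J = [[-2, -2], [-2·x₂, -2·x₁ - 3]].
At the point, J = [[-2.000, -2.000], [-2.000, -4.000]].
det J = 4.000.

4.000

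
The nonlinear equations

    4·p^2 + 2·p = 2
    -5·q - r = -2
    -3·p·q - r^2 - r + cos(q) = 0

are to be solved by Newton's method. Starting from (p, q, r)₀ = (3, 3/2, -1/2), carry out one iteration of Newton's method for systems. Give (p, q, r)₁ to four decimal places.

At (3, 3/2, -1/2): F = (40.0000, -5.0000, -13.179263).
Jacobian J = [[8·p + 2, 0, 0], [0, -5, -1], [-3·q, -3·p - sin(q), -2·r - 1]].
At the point, J = [[26.0000, 0.0000, 0.0000], [0.0000, -5.0000, -1.0000], [-4.5000, -9.997495, 0.0000]] (det J = -259.934870).
Solving J·Δ = −F gives Δ = (-1.5385, -0.6258, -1.8711).
Then the next iterate is (p, q, r)₁ = (1.4615, 0.8742, -2.3711).

(1.4615, 0.8742, -2.3711)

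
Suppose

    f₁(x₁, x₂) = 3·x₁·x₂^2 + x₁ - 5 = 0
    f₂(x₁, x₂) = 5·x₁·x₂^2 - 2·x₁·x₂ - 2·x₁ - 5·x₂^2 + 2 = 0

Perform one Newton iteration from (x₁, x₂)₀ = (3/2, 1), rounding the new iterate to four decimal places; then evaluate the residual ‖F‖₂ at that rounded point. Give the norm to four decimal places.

3567.8856

At (3/2, 1): F = (1.0000, -1.5000).
Jacobian J = [[3·x₂^2 + 1, 6·x₁·x₂], [5·x₂^2 - 2·x₂ - 2, 10·x₁·x₂ - 2·x₁ - 10·x₂]].
At the point, J = [[4.0000, 9.0000], [1.0000, 2.0000]] (det J = -1.0000).
Solving J·Δ = −F gives Δ = (15.5000, -7.0000).
Then the next iterate is (x₁, x₂)₁ = (17.0000, -6.0000).
Re-evaluating at (17.0000, -6.0000): F = (1848.0000, 3052.0000), so ‖F‖₂ = 3567.8856.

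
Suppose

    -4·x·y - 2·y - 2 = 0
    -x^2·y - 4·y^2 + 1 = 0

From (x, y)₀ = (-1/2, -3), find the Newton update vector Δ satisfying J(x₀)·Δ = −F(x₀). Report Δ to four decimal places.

(0.1667, 1.4632)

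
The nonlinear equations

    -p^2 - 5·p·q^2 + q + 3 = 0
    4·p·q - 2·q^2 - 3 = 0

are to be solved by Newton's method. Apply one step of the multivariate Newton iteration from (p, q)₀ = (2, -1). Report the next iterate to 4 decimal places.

(7.3750, 1.8750)

At (2, -1): F = (-12.0000, -13.0000).
Jacobian J = [[-2·p - 5·q^2, -10·p·q + 1], [4·q, 4·p - 4·q]].
At the point, J = [[-9.0000, 21.0000], [-4.0000, 12.0000]] (det J = -24.0000).
Solving J·Δ = −F gives Δ = (5.3750, 2.8750).
Then the next iterate is (p, q)₁ = (7.3750, 1.8750).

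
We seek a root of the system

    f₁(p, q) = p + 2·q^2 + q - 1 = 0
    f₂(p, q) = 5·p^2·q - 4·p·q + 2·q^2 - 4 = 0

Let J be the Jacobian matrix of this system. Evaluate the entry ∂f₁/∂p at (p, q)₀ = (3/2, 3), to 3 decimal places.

1.000

∂f₁/∂p = 1.
At (3/2, 3) this is 1.000.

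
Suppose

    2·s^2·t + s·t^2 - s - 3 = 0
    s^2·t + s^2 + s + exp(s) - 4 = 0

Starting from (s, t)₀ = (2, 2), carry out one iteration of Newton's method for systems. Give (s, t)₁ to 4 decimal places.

(1.1918, 1.7722)

At (2, 2): F = (19.0000, 17.389056).
Jacobian J = [[4·s·t + t^2 - 1, 2·s^2 + 2·s·t], [2·s·t + 2·s + exp(s) + 1, s^2]].
At the point, J = [[19.0000, 16.0000], [20.389056, 4.0000]] (det J = -250.224898).
Solving J·Δ = −F gives Δ = (-0.8082, -0.2278).
Then the next iterate is (s, t)₁ = (1.1918, 1.7722).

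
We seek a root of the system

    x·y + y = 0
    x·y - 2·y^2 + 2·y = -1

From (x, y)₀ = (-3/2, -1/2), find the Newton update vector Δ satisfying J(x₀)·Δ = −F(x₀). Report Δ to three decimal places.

At (-3/2, -1/2): F = (0.250, 0.250).
Jacobian J = [[y, x + 1], [y, x - 4·y + 2]].
At the point, J = [[-0.500, -0.500], [-0.500, 2.500]] (det J = -1.500).
Solving J·Δ = −F gives Δ = (0.500, 0.000).

(0.500, 0.000)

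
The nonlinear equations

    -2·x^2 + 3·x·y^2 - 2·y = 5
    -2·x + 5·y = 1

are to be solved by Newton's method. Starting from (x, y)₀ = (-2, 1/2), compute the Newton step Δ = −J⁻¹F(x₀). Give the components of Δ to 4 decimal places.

At (-2, 1/2): F = (-15.5000, 5.5000).
Jacobian J = [[-4·x + 3·y^2, 6·x·y - 2], [-2, 5]].
At the point, J = [[8.7500, -8.0000], [-2.0000, 5.0000]] (det J = 27.7500).
Solving J·Δ = −F gives Δ = (1.2072, -0.6171).

(1.2072, -0.6171)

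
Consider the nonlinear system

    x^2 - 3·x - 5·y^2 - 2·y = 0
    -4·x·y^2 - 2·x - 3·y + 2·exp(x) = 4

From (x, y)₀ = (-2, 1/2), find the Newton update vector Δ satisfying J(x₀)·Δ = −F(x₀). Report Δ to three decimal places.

At (-2, 1/2): F = (7.750, 0.77067).
Jacobian J = [[2·x - 3, -10·y - 2], [-4·y^2 + 2·exp(x) - 2, -8·x·y - 3]].
At the point, J = [[-7.000, -7.000], [-2.72933, 5.000]] (det J = -54.10531).
Solving J·Δ = −F gives Δ = (0.816, 0.291).

(0.816, 0.291)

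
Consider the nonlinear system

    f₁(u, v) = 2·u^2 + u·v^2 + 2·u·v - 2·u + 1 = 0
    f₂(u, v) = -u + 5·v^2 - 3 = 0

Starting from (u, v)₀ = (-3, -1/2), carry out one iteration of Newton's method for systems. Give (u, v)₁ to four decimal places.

(-1.1272, -0.6246)

At (-3, -1/2): F = (27.2500, 1.2500).
Jacobian J = [[4·u + v^2 + 2·v - 2, 2·u·v + 2·u], [-1, 10·v]].
At the point, J = [[-14.7500, -3.0000], [-1.0000, -5.0000]] (det J = 70.7500).
Solving J·Δ = −F gives Δ = (1.8728, -0.1246).
Then the next iterate is (u, v)₁ = (-1.1272, -0.6246).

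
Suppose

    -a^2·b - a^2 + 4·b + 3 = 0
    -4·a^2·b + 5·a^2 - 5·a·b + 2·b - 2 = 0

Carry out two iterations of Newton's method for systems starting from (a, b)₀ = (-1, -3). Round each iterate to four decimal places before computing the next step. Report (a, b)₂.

(-0.9169, -0.6845)

At (-1, -3): F = (-7.0000, -6.0000).
Jacobian J = [[-2·a·b - 2·a, -a^2 + 4], [-8·a·b + 10·a - 5·b, -4·a^2 - 5·a + 2]].
At the point, J = [[-4.0000, 3.0000], [-19.0000, 3.0000]] (det J = 45.0000).
Solving J·Δ = −F gives Δ = (0.0667, 2.4222).
Then the next iterate is (a, b)₁ = (-0.9333, -0.5778).
Round to (-0.9333, -0.5778) and repeat: F = (0.321043, 0.516509), J = [[0.788079, 3.128951], [-10.758086, 3.182304]].
Δ = (0.0164, -0.1067), so (a, b)₂ = (-0.9169, -0.6845).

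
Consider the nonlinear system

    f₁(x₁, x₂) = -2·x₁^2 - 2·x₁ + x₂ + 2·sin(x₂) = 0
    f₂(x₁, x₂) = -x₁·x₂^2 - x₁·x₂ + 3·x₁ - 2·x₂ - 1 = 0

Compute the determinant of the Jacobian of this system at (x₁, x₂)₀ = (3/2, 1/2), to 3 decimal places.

J = [[-4·x₁ - 2, 2·cos(x₂) + 1], [-x₂^2 - x₂ + 3, -2·x₁·x₂ - x₁ - 2]].
At the point, J = [[-8.000, 2.75517], [2.250, -5.000]].
det J = 33.801.

33.801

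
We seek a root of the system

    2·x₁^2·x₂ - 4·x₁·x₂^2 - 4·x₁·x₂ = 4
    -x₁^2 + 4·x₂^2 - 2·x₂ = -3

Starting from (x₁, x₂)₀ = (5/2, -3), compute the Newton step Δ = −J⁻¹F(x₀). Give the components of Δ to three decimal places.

(-0.126, 1.515)

At (5/2, -3): F = (-101.500, 38.750).
Jacobian J = [[4·x₁·x₂ - 4·x₂^2 - 4·x₂, 2·x₁^2 - 8·x₁·x₂ - 4·x₁], [-2·x₁, 8·x₂ - 2]].
At the point, J = [[-54.000, 62.500], [-5.000, -26.000]] (det J = 1716.500).
Solving J·Δ = −F gives Δ = (-0.126, 1.515).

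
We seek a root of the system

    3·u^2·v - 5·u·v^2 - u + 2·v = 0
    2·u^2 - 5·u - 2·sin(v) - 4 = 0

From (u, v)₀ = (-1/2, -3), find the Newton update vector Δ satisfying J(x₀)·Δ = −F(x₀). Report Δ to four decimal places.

(0.1284, 0.8163)

At (-1/2, -3): F = (14.7500, -0.717760).
Jacobian J = [[6·u·v - 5·v^2 - 1, 3·u^2 - 10·u·v + 2], [4·u - 5, -2·cos(v)]].
At the point, J = [[-37.0000, -12.2500], [-7.0000, 1.979985]] (det J = -159.009445).
Solving J·Δ = −F gives Δ = (0.1284, 0.8163).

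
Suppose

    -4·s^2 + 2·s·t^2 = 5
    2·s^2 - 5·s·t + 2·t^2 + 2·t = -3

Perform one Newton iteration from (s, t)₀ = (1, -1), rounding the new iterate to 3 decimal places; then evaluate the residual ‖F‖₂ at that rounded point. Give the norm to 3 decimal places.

5.889

At (1, -1): F = (-7.000, 10.000).
Jacobian J = [[-8·s + 2·t^2, 4·s·t], [4·s - 5·t, -5·s + 4·t + 2]].
At the point, J = [[-6.000, -4.000], [9.000, -7.000]] (det J = 78.000).
Solving J·Δ = −F gives Δ = (-1.141, -0.038).
Then the next iterate is (s, t)₁ = (-0.141, -1.038).
Re-evaluating at (-0.141, -1.038): F = (-5.38336, 2.38686), so ‖F‖₂ = 5.889.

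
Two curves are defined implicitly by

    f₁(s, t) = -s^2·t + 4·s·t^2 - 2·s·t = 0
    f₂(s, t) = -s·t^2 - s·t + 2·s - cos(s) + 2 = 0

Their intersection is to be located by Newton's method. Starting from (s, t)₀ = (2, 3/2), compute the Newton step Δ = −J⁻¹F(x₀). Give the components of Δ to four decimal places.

(2.2792, -0.3750)

At (2, 3/2): F = (6.0000, -1.083853).
Jacobian J = [[-2·s·t + 4·t^2 - 2·t, -s^2 + 8·s·t - 2·s], [-t^2 - t + sin(s) + 2, -2·s·t - s]].
At the point, J = [[0.0000, 16.0000], [-0.840703, -8.0000]] (det J = 13.451241).
Solving J·Δ = −F gives Δ = (2.2792, -0.3750).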